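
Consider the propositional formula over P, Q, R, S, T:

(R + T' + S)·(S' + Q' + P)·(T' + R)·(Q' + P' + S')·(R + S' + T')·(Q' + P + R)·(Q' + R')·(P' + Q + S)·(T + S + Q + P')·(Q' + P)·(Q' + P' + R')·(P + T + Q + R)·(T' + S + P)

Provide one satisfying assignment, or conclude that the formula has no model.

P=0,  Q=0,  R=1,  S=0,  T=0

Case T = 0:
Case Q = 0:
Case P = 0:
The clause (R) is unit, so R = 1.
No clause remains; S is free.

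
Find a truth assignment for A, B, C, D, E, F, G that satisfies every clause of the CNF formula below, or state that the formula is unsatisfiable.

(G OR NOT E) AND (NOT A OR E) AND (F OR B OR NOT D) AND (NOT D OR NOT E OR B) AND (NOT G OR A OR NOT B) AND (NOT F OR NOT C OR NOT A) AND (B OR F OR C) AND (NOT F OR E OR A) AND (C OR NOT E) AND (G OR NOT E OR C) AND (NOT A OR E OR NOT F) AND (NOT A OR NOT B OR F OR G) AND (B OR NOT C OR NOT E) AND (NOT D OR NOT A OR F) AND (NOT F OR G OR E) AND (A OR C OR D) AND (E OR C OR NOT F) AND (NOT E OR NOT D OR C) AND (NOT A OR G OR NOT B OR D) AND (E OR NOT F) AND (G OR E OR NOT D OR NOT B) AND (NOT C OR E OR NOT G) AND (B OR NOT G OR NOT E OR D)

A: false,  B: true,  C: true,  D: false,  E: false,  F: false,  G: false

Suppose G = false.
(NOT E) alone gives E = false.
(NOT A) alone gives A = false.
(NOT F) alone gives F = false.
Suppose B = true.
(NOT D) alone gives D = false.
(C) alone gives C = true.
Every clause now holds.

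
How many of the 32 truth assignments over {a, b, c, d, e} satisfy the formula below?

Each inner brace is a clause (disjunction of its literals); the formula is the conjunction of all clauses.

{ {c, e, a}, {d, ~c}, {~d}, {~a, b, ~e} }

There are 2^5 = 32 truth assignments over (a, b, c, d, e).
Split on b. With b = 1, the clauses containing b are satisfied and ~b drops from the rest; 3 of the 2^4 = 16 assignments to the other variables satisfy what remains.
With b = 0, by the same count on the reduced clause set, 2 assignments work.
(One model: a=F, b=F, c=F, d=F, e=T.)
Total: 3 + 2 = 5.

5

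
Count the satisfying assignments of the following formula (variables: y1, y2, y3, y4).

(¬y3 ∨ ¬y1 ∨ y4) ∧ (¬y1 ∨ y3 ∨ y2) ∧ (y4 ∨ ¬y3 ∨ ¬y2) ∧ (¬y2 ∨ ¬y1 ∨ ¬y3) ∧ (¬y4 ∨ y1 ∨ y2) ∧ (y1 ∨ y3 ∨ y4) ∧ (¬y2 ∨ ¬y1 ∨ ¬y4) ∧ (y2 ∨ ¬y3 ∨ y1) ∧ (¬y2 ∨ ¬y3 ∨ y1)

There are 2^4 = 16 truth assignments over (y1, y2, y3, y4).
Split on y1. With y1 = True, the clauses containing y1 are satisfied and ¬y1 drops from the rest; 2 of the 2^3 = 8 assignments to the other variables satisfy what remains.
With y1 = False, by the same count on the reduced clause set, 1 assignment works.
(One model: y1=F, y2=T, y3=F, y4=T.)
Total: 2 + 1 = 3.

3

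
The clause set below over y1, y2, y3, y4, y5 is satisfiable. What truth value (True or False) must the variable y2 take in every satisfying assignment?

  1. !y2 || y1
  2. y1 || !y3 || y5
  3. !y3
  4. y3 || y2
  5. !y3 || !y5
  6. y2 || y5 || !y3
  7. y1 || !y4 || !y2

Suppose y2 = false.
The clause (!y3) is unit, so y3 = false.
But (y3) is also a unit clause — contradiction.
So every satisfying assignment has y2 = True.

True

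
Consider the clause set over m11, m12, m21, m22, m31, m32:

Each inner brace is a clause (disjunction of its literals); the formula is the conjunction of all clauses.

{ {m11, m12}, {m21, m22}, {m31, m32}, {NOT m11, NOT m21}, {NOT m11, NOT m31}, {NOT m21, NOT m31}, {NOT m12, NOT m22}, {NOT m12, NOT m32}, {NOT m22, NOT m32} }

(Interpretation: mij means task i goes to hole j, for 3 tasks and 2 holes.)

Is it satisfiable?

Branch on m11: set m11 = true.
The clause (NOT m21) is unit, so m21 = false.
The clause (m22) is unit, so m22 = true.
The clause (NOT m31) is unit, so m31 = false.
The clause (m32) is unit, so m32 = true.
But (NOT m32) is also a unit clause — contradiction.
Undo m11 and try m11 = false.
The clause (m12) is unit, so m12 = true.
The clause (NOT m22) is unit, so m22 = false.
The clause (m21) is unit, so m21 = true.
The clause (NOT m31) is unit, so m31 = false.
The clause (m32) is unit, so m32 = true.
But (NOT m32) is also a unit clause — contradiction.
Both values of m11 lead to a conflict.
No assignment satisfies every clause.

No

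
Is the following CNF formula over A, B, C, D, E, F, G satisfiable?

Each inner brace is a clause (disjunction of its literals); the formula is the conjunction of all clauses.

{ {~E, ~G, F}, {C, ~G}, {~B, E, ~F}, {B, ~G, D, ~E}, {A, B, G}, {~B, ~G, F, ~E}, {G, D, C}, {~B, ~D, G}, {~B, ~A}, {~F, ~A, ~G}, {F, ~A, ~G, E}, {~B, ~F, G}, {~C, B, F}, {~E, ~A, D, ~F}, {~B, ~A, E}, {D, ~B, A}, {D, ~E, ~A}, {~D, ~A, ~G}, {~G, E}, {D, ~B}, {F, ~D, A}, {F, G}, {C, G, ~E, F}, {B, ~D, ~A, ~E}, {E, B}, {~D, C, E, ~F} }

Satisfiable

Branch on C: set C = 1.
Branch on B: set B = 1.
Unit clause (~A) forces A = 0.
Unit clause (D) forces D = 1.
Unit clause (G) forces G = 1.
Unit clause (E) forces E = 1.
Unit clause (F) forces F = 1.
Every clause now holds.
A satisfying assignment: A: 0,  B: 1,  C: 1,  D: 1,  E: 1,  F: 1,  G: 1.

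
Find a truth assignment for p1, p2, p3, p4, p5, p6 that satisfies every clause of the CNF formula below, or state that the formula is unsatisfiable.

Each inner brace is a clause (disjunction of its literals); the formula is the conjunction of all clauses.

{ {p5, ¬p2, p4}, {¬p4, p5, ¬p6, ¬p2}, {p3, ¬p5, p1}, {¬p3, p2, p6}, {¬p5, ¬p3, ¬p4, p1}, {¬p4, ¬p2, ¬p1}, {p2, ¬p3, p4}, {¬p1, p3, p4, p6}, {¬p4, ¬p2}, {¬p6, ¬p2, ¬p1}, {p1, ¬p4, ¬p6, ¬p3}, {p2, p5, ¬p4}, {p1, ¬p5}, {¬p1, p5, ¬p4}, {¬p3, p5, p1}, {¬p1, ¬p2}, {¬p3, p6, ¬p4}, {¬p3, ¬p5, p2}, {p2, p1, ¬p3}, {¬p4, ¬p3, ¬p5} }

p1: False, p2: False, p3: False, p4: False, p5: False, p6: False

Try p4 = False.
Try p5 = False.
The clause (¬p2) is unit, so p2 = False.
The clause (¬p3) is unit, so p3 = False.
Try p1 = False.
All clauses hold; p6 can take either value.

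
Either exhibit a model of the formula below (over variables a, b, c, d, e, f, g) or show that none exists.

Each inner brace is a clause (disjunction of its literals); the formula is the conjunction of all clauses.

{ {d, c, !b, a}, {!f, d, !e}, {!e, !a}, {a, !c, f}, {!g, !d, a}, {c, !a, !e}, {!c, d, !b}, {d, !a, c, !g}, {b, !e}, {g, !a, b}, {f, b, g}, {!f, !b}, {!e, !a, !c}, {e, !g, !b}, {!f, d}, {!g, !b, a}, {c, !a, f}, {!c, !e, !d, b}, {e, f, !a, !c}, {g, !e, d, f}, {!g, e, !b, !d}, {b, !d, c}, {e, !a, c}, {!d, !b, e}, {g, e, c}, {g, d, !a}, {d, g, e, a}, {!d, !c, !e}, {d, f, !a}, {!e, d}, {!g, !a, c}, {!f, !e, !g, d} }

Branch on e: set e = true.
Unit clause (!a) forces a = false.
Unit clause (b) forces b = true.
Unit clause (!f) forces f = false.
Unit clause (!c) forces c = false.
Unit clause (d) forces d = true.
Unit clause (!g) forces g = false.
Every clause now holds.

a: false, b: true, c: false, d: true, e: true, f: false, g: false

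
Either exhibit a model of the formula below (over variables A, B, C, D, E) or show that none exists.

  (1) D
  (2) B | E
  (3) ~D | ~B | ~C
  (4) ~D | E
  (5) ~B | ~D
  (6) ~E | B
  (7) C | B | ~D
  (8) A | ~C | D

UNSATISFIABLE

The clause (D) is unit, so D = 1.
The clause (E) is unit, so E = 1.
The clause (~B) is unit, so B = 0.
That conflicts with the unit clause (B).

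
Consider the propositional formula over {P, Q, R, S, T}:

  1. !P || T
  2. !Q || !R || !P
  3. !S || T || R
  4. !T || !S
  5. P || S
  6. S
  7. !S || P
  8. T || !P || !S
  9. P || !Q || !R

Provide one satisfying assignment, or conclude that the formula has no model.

UNSATISFIABLE

The clause (S) is unit, so S = true.
The clause (!T) is unit, so T = false.
The clause (!P) is unit, so P = false.
That conflicts with the unit clause (P).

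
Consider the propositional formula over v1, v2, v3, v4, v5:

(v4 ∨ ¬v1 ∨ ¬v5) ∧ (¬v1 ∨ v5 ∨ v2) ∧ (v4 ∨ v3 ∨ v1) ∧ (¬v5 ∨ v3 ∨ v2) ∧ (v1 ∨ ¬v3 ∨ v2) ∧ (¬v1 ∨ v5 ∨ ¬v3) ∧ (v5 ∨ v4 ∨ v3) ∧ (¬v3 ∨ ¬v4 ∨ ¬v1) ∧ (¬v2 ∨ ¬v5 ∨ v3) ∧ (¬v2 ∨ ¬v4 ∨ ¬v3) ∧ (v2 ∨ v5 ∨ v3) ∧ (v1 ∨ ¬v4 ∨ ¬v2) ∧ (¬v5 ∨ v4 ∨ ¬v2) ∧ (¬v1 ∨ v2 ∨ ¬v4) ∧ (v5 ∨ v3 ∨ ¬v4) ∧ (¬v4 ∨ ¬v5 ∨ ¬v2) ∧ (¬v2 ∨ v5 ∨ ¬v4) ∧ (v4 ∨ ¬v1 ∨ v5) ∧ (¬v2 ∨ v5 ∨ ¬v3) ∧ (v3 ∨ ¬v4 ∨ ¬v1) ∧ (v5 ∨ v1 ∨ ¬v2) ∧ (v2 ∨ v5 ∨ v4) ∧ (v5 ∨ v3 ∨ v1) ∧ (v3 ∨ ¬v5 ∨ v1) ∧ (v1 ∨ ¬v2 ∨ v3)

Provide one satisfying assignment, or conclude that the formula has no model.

UNSATISFIABLE

Suppose v4 = True.
Suppose v3 = False.
From the singleton clause (v5), v5 = True.
From the singleton clause (v2), v2 = True.
But (¬v2) is also a unit clause — contradiction.
Backtrack on v3: now try v3 = True.
From the singleton clause (¬v1), v1 = False.
From the singleton clause (v2), v2 = True.
But (¬v2) is also a unit clause — contradiction.
Both values of v3 lead to a conflict.
Backtrack on v4: now try v4 = False.
Suppose v1 = False.
From the singleton clause (v3), v3 = True.
From the singleton clause (v2), v2 = True.
From the singleton clause (¬v5), v5 = False.
But (v5) is also a unit clause — contradiction.
Backtrack on v1: now try v1 = True.
From the singleton clause (¬v5), v5 = False.
But (v5) is also a unit clause — contradiction.
Both values of v1 lead to a conflict.
Both values of v4 lead to a conflict.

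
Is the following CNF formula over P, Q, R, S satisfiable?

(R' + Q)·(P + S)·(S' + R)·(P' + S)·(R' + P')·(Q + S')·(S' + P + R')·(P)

The clause (P) is unit, so P = 1.
The clause (S) is unit, so S = 1.
The clause (R) is unit, so R = 1.
Now (R') is unsatisfied and unit — conflict.
No assignment satisfies every clause.

No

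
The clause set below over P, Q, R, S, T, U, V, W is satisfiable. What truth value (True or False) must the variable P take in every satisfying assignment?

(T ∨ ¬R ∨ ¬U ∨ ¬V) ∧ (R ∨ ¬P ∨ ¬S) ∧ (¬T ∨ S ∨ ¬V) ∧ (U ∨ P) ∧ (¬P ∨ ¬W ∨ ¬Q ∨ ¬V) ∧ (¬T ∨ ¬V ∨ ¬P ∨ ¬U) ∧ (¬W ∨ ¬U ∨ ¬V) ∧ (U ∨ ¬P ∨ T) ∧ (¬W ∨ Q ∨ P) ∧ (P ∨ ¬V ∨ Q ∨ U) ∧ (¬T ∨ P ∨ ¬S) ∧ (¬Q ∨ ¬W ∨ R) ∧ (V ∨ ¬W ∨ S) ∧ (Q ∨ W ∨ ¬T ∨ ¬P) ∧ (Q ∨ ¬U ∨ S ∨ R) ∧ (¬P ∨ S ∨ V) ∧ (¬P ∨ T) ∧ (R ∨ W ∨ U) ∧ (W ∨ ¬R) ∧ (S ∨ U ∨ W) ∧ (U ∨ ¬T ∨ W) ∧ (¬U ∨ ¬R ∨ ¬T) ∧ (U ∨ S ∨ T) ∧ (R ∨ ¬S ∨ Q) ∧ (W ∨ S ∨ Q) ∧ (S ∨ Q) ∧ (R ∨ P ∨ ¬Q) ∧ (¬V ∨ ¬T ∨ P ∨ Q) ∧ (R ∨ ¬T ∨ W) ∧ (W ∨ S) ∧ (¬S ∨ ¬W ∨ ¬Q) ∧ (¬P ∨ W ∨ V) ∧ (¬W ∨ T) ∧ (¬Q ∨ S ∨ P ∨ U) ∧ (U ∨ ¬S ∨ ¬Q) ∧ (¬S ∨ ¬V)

Suppose P = False.
The clause (U) is unit, so U = True.
Suppose W = False.
The clause (¬R) is unit, so R = False.
The clause (¬Q) is unit, so Q = False.
The clause (S) is unit, so S = True.
That conflicts with the unit clause (¬S).
Backtrack on W: now try W = True.
The clause (¬V) is unit, so V = False.
The clause (Q) is unit, so Q = True.
The clause (R) is unit, so R = True.
The clause (S) is unit, so S = True.
That conflicts with the unit clause (¬S).
Neither W = True nor W = False works.
So every satisfying assignment has P = True.

True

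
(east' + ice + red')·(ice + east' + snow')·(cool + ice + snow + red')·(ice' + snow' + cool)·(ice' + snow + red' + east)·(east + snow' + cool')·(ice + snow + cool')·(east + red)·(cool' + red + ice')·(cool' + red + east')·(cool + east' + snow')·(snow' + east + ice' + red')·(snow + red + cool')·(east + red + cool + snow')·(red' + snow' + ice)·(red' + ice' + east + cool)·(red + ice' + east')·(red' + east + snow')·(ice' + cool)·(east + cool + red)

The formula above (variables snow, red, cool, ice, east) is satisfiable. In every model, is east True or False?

True

Suppose east = 0.
The clause (red) is unit, so red = 1.
The clause (snow') is unit, so snow = 0.
The clause (ice') is unit, so ice = 0.
The clause (cool) is unit, so cool = 1.
That conflicts with the unit clause (cool').
So every satisfying assignment has east = True.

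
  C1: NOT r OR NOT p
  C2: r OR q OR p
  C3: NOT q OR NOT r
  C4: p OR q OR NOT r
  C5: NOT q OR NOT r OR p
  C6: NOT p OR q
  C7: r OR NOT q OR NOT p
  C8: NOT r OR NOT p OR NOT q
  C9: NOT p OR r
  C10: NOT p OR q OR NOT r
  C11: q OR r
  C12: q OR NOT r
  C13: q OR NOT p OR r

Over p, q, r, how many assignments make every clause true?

There are 2^3 = 8 truth assignments over (p, q, r).
Check each against the 13 clauses (columns in the order p, q, r):
  F F F  ✗ fails (r OR q OR p)
  F F T  ✗ fails (p OR q OR NOT r)
  F T F  ✓ satisfies all
  F T T  ✗ fails (NOT q OR NOT r)
  T F F  ✗ fails (NOT p OR q)
  T F T  ✗ fails (NOT r OR NOT p)
  T T F  ✗ fails (r OR NOT q OR NOT p)
  T T T  ✗ fails (NOT r OR NOT p)
1 of the 8 rows is a model.

1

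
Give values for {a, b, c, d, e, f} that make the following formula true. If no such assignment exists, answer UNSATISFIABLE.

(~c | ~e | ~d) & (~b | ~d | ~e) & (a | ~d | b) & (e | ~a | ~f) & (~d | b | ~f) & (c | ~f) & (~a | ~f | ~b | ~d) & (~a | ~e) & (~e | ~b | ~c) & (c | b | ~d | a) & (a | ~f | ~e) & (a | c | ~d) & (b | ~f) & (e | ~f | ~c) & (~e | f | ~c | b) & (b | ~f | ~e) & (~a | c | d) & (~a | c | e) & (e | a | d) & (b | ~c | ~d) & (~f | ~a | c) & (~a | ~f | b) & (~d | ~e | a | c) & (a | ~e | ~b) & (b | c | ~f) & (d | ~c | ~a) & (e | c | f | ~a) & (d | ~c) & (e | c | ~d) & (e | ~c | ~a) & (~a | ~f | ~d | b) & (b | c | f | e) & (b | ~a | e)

a: 0,  b: 1,  c: 1,  d: 1,  e: 0,  f: 0

Try c = 1.
From the singleton clause (d), d = 1.
From the singleton clause (~e), e = 0.
From the singleton clause (~f), f = 0.
From the singleton clause (b), b = 1.
From the singleton clause (~a), a = 0.
This assignment satisfies each clause.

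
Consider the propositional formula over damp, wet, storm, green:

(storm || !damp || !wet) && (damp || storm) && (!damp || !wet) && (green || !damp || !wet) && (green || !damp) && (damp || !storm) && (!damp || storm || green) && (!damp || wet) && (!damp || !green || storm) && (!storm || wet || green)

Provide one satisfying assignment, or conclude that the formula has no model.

UNSATISFIABLE

Suppose damp = true.
From the singleton clause (!wet), wet = false.
That conflicts with the unit clause (wet).
That branch fails; take damp = false instead.
From the singleton clause (storm), storm = true.
That conflicts with the unit clause (!storm).
Either choice for damp ends in contradiction.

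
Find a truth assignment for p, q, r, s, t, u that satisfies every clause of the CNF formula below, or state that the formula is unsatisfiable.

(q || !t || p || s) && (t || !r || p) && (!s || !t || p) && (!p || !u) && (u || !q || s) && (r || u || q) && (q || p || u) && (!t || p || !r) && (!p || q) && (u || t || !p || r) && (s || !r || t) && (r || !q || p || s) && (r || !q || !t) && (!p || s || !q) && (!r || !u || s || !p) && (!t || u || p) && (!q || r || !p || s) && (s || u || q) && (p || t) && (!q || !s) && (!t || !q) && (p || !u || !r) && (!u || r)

UNSATISFIABLE

Case p = false:
The clause (t) is unit, so t = true.
The clause (!s) is unit, so s = false.
The clause (q) is unit, so q = true.
But (!q) is also a unit clause — contradiction.
So p must be the other value — set p = true.
The clause (!u) is unit, so u = false.
The clause (q) is unit, so q = true.
The clause (s) is unit, so s = true.
But (!s) is also a unit clause — contradiction.
Both values of p lead to a conflict.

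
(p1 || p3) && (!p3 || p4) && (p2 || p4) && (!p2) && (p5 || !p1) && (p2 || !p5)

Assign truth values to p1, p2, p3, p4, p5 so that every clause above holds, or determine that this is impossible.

p1 ↦ false, p2 ↦ false, p3 ↦ true, p4 ↦ true, p5 ↦ false

From the singleton clause (!p2), p2 = false.
From the singleton clause (p4), p4 = true.
From the singleton clause (!p5), p5 = false.
From the singleton clause (!p1), p1 = false.
From the singleton clause (p3), p3 = true.
This assignment satisfies each clause.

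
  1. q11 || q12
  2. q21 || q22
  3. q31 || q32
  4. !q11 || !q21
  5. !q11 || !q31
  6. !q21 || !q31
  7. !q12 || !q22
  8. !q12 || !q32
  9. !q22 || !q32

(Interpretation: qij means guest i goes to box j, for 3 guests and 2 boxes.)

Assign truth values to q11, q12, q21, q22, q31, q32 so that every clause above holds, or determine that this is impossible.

Case q11 = true:
Unit clause (!q21) forces q21 = false.
Unit clause (q22) forces q22 = true.
Unit clause (!q31) forces q31 = false.
Unit clause (q32) forces q32 = true.
That conflicts with the unit clause (!q32).
That branch fails; take q11 = false instead.
Unit clause (q12) forces q12 = true.
Unit clause (!q22) forces q22 = false.
Unit clause (q21) forces q21 = true.
Unit clause (!q31) forces q31 = false.
Unit clause (q32) forces q32 = true.
That conflicts with the unit clause (!q32).
Either choice for q11 ends in contradiction.

UNSATISFIABLE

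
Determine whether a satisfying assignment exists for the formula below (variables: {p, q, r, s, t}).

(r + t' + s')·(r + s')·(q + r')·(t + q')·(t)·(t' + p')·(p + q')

Yes

(t) alone gives t = 1.
(p') alone gives p = 0.
(q') alone gives q = 0.
(r') alone gives r = 0.
(s') alone gives s = 0.
All clauses are satisfied.
A satisfying assignment: p: 0; q: 0; r: 0; s: 0; t: 1.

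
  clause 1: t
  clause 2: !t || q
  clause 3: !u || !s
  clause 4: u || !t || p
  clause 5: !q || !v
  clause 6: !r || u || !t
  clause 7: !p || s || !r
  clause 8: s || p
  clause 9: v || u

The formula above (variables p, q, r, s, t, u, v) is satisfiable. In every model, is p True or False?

Suppose p = false.
(t) alone gives t = true.
(q) alone gives q = true.
(u) alone gives u = true.
(!s) alone gives s = false.
Now (s) is unsatisfied and unit — conflict.
So every satisfying assignment has p = True.

True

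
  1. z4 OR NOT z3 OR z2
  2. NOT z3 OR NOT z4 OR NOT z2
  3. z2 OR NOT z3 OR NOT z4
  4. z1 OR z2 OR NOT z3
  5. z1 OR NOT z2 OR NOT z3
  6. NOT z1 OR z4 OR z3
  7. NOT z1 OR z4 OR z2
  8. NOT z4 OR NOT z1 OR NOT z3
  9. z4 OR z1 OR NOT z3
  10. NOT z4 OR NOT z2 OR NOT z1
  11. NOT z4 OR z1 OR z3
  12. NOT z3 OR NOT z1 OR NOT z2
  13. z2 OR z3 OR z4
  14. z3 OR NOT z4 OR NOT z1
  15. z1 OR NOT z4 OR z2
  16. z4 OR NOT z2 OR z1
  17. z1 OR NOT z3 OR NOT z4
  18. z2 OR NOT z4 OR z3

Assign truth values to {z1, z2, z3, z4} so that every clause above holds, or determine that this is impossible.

UNSATISFIABLE

Case z4 = true:
Case z3 = false:
(z1) alone gives z1 = true.
But (NOT z1) is also a unit clause — contradiction.
Undo z3 and try z3 = true.
(NOT z2) alone gives z2 = false.
But (z2) is also a unit clause — contradiction.
Neither z3 = true nor z3 = false works.
Undo z4 and try z4 = false.
Case z3 = false:
(NOT z1) alone gives z1 = false.
(z2) alone gives z2 = true.
But (NOT z2) is also a unit clause — contradiction.
Undo z3 and try z3 = true.
(z2) alone gives z2 = true.
(z1) alone gives z1 = true.
But (NOT z1) is also a unit clause — contradiction.
Neither z3 = true nor z3 = false works.
Neither z4 = true nor z4 = false works.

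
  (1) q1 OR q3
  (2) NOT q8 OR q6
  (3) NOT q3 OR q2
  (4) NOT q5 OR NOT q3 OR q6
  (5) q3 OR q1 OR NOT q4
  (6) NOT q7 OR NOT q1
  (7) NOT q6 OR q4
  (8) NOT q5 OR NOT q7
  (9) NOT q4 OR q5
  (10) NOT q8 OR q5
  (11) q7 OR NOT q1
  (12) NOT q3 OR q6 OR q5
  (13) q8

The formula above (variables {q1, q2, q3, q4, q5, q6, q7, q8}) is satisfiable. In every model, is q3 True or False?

Suppose q3 = false.
(q1) alone gives q1 = true.
(NOT q7) alone gives q7 = false.
But (q7) is also a unit clause — contradiction.
So every satisfying assignment has q3 = True.

True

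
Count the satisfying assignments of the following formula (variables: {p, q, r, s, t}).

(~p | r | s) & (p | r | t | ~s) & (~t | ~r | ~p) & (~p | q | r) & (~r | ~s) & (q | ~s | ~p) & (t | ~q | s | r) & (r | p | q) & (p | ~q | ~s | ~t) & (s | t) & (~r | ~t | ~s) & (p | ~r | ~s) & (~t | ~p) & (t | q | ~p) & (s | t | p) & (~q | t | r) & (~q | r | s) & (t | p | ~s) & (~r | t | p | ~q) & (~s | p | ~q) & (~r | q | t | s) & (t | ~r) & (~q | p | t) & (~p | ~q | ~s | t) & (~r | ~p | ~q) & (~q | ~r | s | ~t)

1

There are 2^5 = 32 truth assignments over (p, q, r, s, t).
Split on s. With s = 1, the clauses containing s are satisfied and ~s drops from the rest; 0 of the 2^4 = 16 assignments to the other variables satisfy what remains.
With s = 0, by the same count on the reduced clause set, 1 assignment works.
(One model: p=F, q=F, r=T, s=F, t=T.)
Total: 0 + 1 = 1.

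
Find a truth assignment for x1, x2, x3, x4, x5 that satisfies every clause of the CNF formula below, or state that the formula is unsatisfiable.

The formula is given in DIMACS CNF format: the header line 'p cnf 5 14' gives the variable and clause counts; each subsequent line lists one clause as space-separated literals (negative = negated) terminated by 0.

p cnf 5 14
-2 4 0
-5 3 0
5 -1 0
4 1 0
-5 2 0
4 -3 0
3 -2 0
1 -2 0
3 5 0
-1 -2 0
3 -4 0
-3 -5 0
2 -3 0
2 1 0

Suppose x2 = False.
Unit clause (¬x5) forces x5 = False.
Unit clause (¬x1) forces x1 = False.
That conflicts with the unit clause (x1).
Backtrack on x2: now try x2 = True.
Unit clause (x4) forces x4 = True.
Unit clause (x3) forces x3 = True.
Unit clause (x1) forces x1 = True.
That conflicts with the unit clause (¬x1).
Neither x2 = True nor x2 = False works.

UNSATISFIABLE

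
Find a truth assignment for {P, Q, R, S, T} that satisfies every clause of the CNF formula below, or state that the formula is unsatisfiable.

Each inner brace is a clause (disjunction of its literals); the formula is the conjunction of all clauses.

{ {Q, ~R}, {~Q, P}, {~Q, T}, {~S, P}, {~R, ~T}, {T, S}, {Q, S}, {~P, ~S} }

Branch on Q: set Q = 1.
(P) alone gives P = 1.
(T) alone gives T = 1.
(~R) alone gives R = 0.
(~S) alone gives S = 0.
All clauses are satisfied.

P ↦ 1; Q ↦ 1; R ↦ 0; S ↦ 0; T ↦ 1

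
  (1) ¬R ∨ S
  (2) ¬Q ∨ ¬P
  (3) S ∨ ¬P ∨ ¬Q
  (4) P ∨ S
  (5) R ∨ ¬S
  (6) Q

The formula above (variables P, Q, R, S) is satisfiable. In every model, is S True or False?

True

Suppose S = False.
(¬R) alone gives R = False.
(P) alone gives P = True.
(¬Q) alone gives Q = False.
But (Q) is also a unit clause — contradiction.
So every satisfying assignment has S = True.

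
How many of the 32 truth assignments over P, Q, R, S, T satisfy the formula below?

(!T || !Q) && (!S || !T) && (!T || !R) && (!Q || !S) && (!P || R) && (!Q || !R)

8

There are 2^5 = 32 truth assignments over (P, Q, R, S, T).
Split on T. With T = true, the clauses containing T are satisfied and !T drops from the rest; 1 of the 2^4 = 16 assignments to the other variables satisfy what remains.
With T = false, by the same count on the reduced clause set, 7 assignments work.
(One model: P=F, Q=F, R=F, S=F, T=F.)
Total: 1 + 7 = 8.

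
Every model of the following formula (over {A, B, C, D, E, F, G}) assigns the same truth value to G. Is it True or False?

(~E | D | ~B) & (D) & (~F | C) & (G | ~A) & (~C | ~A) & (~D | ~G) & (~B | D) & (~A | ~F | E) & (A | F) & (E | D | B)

False

Suppose G = 1.
From the singleton clause (D), D = 1.
That conflicts with the unit clause (~D).
So every satisfying assignment has G = False.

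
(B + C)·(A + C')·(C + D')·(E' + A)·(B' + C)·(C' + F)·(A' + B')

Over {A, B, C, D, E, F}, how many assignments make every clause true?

4

There are 2^6 = 64 truth assignments over (A, B, C, D, E, F).
Split on C. With C = 1, the clauses containing C are satisfied and C' drops from the rest; 4 of the 2^5 = 32 assignments to the other variables satisfy what remains.
With C = 0, by the same count on the reduced clause set, 0 assignments work.
Total: 4 + 0 = 4.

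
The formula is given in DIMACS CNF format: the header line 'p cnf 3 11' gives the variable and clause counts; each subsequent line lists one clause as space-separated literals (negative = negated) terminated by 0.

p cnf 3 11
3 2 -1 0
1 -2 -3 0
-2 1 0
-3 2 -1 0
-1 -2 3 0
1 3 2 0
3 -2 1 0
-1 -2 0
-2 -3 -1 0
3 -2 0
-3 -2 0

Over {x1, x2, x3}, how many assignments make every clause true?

1

There are 2^3 = 8 truth assignments over (x1, x2, x3).
Check each against the 11 clauses (columns in the order x1, x2, x3):
  F F F  ✗ fails (x1 ∨ x3 ∨ x2)
  F F T  ✓ satisfies all
  F T F  ✗ fails (¬x2 ∨ x1)
  F T T  ✗ fails (x1 ∨ ¬x2 ∨ ¬x3)
  T F F  ✗ fails (x3 ∨ x2 ∨ ¬x1)
  T F T  ✗ fails (¬x3 ∨ x2 ∨ ¬x1)
  T T F  ✗ fails (¬x1 ∨ ¬x2 ∨ x3)
  T T T  ✗ fails (¬x1 ∨ ¬x2)
1 of the 8 rows is a model.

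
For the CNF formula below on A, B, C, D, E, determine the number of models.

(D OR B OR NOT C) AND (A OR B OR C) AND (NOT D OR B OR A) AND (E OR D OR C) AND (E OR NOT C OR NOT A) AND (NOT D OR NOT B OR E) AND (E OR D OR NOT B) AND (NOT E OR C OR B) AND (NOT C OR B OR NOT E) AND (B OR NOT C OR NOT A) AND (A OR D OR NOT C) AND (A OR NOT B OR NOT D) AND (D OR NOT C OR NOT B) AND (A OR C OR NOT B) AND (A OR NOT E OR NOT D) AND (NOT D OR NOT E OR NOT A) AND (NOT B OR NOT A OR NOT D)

There are 2^5 = 32 truth assignments over (A, B, C, D, E).
Split on A. With A = true, the clauses containing A are satisfied and NOT A drops from the rest; 2 of the 2^4 = 16 assignments to the other variables satisfy what remains.
With A = false, by the same count on the reduced clause set, 0 assignments work.
Total: 2 + 0 = 2.

2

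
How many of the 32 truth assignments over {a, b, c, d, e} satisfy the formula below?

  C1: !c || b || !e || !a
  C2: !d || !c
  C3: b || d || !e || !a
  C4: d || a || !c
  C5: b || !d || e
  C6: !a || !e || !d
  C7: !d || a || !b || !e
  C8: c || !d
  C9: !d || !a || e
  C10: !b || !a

6

There are 2^5 = 32 truth assignments over (a, b, c, d, e).
Split on a. With a = true, the clauses containing a are satisfied and !a drops from the rest; 2 of the 2^4 = 16 assignments to the other variables satisfy what remains.
With a = false, by the same count on the reduced clause set, 4 assignments work.
Total: 2 + 4 = 6.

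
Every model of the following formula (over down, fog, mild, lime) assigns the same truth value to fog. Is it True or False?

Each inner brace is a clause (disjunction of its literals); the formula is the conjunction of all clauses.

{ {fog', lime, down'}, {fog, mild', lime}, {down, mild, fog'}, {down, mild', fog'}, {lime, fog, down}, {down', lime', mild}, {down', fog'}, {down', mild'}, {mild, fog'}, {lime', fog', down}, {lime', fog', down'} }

Suppose fog = 1.
From the singleton clause (down'), down = 0.
From the singleton clause (mild), mild = 1.
Now (mild') is unsatisfied and unit — conflict.
So every satisfying assignment has fog = False.

False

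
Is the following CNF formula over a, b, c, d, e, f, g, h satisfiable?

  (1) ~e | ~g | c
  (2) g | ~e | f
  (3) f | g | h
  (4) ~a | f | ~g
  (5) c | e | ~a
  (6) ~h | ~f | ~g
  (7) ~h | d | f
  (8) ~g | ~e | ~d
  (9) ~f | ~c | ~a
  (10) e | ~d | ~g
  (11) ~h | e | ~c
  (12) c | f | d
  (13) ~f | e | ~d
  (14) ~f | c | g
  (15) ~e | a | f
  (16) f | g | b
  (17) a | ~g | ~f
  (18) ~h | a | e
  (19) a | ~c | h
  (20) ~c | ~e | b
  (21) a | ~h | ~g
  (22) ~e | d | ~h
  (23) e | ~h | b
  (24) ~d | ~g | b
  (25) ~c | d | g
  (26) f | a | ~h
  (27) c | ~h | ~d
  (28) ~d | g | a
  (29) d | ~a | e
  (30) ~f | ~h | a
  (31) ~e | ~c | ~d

Suppose e = 0.
Suppose c = 1.
(~h) alone gives h = 0.
(a) alone gives a = 1.
(~f) alone gives f = 0.
(g) alone gives g = 1.
That conflicts with the unit clause (~g).
So c must be the other value — set c = 0.
(~a) alone gives a = 0.
(~h) alone gives h = 0.
Suppose f = 1.
(~d) alone gives d = 0.
(g) alone gives g = 1.
That conflicts with the unit clause (~g).
So f must be the other value — set f = 0.
(g) alone gives g = 1.
(~d) alone gives d = 0.
That conflicts with the unit clause (d).
Neither f = 1 nor f = 0 works.
Neither c = 1 nor c = 0 works.
So e must be the other value — set e = 1.
Suppose g = 0.
(f) alone gives f = 1.
(c) alone gives c = 1.
(~a) alone gives a = 0.
(h) alone gives h = 1.
That conflicts with the unit clause (~h).
So g must be the other value — set g = 1.
(c) alone gives c = 1.
(~d) alone gives d = 0.
(b) alone gives b = 1.
(~h) alone gives h = 0.
(a) alone gives a = 1.
(f) alone gives f = 1.
That conflicts with the unit clause (~f).
Neither g = 1 nor g = 0 works.
Neither e = 1 nor e = 0 works.
No assignment satisfies every clause.

No, unsatisfiable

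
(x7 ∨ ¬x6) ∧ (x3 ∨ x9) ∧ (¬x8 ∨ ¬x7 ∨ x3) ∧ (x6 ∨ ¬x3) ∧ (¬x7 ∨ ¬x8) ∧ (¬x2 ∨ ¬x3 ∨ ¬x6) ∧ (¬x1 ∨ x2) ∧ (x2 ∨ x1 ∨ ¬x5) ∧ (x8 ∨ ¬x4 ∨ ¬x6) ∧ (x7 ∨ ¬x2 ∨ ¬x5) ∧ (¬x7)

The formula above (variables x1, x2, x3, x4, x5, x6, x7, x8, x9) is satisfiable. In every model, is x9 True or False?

True

Suppose x9 = False.
(x3) alone gives x3 = True.
(x6) alone gives x6 = True.
(x7) alone gives x7 = True.
Now (¬x7) is unsatisfied and unit — conflict.
So every satisfying assignment has x9 = True.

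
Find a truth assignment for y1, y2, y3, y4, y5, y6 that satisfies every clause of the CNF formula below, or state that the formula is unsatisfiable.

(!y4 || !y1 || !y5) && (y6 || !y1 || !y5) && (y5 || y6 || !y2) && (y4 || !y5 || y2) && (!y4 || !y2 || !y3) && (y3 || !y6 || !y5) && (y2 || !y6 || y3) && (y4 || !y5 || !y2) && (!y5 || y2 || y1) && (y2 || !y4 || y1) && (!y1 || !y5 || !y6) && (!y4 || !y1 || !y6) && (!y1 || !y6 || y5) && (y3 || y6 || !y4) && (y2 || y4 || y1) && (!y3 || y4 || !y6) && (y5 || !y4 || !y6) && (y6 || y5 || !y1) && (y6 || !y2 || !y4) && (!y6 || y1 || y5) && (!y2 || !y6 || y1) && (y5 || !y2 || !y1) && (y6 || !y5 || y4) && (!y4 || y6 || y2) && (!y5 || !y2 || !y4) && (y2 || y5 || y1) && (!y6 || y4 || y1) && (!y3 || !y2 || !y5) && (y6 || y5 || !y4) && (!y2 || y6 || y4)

Try y4 = false.
Try y5 = false.
Try y6 = true.
(!y1) alone gives y1 = false.
But (y1) is also a unit clause — contradiction.
So y6 must be the other value — set y6 = false.
(!y2) alone gives y2 = false.
(y1) alone gives y1 = true.
But (!y1) is also a unit clause — contradiction.
Either choice for y6 ends in contradiction.
So y5 must be the other value — set y5 = true.
(y2) alone gives y2 = true.
But (!y2) is also a unit clause — contradiction.
Either choice for y5 ends in contradiction.
So y4 must be the other value — set y4 = true.
Try y1 = false.
(y2) alone gives y2 = true.
(!y3) alone gives y3 = false.
(y6) alone gives y6 = true.
But (!y6) is also a unit clause — contradiction.
So y1 must be the other value — set y1 = true.
(!y5) alone gives y5 = false.
(!y6) alone gives y6 = false.
But (y6) is also a unit clause — contradiction.
Either choice for y1 ends in contradiction.
Either choice for y4 ends in contradiction.

UNSATISFIABLE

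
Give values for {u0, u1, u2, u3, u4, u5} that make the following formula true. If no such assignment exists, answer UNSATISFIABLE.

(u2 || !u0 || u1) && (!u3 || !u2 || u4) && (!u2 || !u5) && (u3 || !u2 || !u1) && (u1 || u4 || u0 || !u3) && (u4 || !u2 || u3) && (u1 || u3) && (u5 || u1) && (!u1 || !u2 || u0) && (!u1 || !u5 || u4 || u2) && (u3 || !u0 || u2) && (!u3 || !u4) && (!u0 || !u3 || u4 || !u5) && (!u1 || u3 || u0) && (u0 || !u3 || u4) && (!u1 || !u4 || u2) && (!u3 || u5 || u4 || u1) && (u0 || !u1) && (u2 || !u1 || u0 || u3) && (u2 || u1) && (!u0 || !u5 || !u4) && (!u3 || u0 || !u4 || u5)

Branch on u2: set u2 = false.
The clause (u1) is unit, so u1 = true.
The clause (!u4) is unit, so u4 = false.
The clause (!u5) is unit, so u5 = false.
The clause (u0) is unit, so u0 = true.
The clause (u3) is unit, so u3 = true.
All clauses are satisfied.

u0 ↦ true; u1 ↦ true; u2 ↦ false; u3 ↦ true; u4 ↦ false; u5 ↦ false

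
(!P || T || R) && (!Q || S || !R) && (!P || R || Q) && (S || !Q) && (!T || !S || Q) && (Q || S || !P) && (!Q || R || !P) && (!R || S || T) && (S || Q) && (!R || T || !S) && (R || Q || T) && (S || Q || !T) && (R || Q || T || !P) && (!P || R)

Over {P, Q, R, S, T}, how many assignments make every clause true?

4

There are 2^5 = 32 truth assignments over (P, Q, R, S, T).
Split on R. With R = true, the clauses containing R are satisfied and !R drops from the rest; 2 of the 2^4 = 16 assignments to the other variables satisfy what remains.
With R = false, by the same count on the reduced clause set, 2 assignments work.
Total: 2 + 2 = 4.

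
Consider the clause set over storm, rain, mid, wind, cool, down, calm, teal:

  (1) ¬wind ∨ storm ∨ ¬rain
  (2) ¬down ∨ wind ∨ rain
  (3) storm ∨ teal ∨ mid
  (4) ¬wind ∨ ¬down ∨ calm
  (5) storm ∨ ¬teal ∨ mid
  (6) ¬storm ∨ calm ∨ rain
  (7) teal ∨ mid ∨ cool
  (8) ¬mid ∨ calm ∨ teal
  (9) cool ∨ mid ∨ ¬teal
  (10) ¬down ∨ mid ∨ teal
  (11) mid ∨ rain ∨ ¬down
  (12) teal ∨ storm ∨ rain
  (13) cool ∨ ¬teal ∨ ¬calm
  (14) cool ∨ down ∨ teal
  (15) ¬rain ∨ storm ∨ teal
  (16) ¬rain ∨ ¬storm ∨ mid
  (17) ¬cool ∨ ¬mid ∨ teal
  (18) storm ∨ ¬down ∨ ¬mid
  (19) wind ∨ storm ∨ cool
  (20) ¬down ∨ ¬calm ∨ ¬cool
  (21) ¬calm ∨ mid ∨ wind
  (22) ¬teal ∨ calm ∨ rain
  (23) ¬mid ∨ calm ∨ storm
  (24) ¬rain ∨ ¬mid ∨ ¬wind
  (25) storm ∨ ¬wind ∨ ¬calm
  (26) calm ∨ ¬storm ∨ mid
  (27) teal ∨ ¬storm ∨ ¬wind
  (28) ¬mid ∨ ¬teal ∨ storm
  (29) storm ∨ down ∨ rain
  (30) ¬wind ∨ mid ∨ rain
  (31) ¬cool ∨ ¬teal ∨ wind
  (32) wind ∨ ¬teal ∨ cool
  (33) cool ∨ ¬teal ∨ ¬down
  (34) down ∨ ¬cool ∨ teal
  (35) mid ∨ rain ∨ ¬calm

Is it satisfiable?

Suppose wind = True.
Suppose storm = True.
The clause (teal) is unit, so teal = True.
Suppose down = False.
Suppose calm = True.
The clause (cool) is unit, so cool = True.
Suppose rain = False.
The clause (mid) is unit, so mid = True.
Every clause now holds.
A satisfying assignment: storm=True; rain=False; mid=True; wind=True; cool=True; down=False; calm=True; teal=True.

Yes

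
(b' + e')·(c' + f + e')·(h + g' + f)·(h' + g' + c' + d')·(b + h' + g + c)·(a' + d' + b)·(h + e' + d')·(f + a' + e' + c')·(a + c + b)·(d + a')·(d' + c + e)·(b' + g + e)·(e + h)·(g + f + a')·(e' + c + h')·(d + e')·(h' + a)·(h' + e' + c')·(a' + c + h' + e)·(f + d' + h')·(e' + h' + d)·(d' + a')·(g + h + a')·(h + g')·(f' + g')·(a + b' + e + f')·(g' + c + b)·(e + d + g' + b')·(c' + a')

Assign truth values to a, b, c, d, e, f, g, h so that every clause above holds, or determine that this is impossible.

UNSATISFIABLE

Case b = 0:
Case a = 0:
From the singleton clause (c), c = 1.
From the singleton clause (h'), h = 0.
From the singleton clause (e), e = 1.
From the singleton clause (f), f = 1.
From the singleton clause (d'), d = 0.
That conflicts with the unit clause (d).
Undo a and try a = 1.
From the singleton clause (d'), d = 0.
That conflicts with the unit clause (d).
Neither a = 1 nor a = 0 works.
Undo b and try b = 1.
From the singleton clause (e'), e = 0.
From the singleton clause (g), g = 1.
From the singleton clause (h), h = 1.
From the singleton clause (a), a = 1.
From the singleton clause (d), d = 1.
That conflicts with the unit clause (d').
Neither b = 1 nor b = 0 works.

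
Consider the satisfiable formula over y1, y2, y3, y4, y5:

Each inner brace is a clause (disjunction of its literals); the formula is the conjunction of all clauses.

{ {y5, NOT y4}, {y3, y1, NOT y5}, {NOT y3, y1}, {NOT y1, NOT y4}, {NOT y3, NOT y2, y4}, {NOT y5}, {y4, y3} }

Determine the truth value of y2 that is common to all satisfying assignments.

Suppose y2 = true.
(NOT y5) alone gives y5 = false.
(NOT y4) alone gives y4 = false.
(NOT y3) alone gives y3 = false.
That conflicts with the unit clause (y3).
So every satisfying assignment has y2 = False.

False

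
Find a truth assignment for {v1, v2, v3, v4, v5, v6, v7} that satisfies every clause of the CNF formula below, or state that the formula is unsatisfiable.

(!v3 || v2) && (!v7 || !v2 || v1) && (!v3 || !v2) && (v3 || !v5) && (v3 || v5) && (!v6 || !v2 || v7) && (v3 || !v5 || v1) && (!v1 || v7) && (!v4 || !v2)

UNSATISFIABLE

Case v3 = false:
(!v5) alone gives v5 = false.
That conflicts with the unit clause (v5).
Backtrack on v3: now try v3 = true.
(v2) alone gives v2 = true.
That conflicts with the unit clause (!v2).
Both values of v3 lead to a conflict.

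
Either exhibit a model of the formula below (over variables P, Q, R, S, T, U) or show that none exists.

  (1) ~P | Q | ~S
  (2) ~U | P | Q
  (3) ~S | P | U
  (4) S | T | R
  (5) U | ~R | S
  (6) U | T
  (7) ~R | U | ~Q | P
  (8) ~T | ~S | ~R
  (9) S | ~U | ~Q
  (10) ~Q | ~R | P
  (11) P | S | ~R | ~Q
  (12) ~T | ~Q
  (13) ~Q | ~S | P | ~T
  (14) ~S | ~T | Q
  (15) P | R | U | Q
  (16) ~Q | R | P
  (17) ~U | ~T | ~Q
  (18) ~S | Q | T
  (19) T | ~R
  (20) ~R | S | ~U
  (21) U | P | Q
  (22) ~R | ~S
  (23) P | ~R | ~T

Suppose U = 1.
Suppose P = 1.
Suppose Q = 1.
The clause (S) is unit, so S = 1.
The clause (~T) is unit, so T = 0.
The clause (~R) is unit, so R = 0.
Every clause now holds.

P=1, Q=1, R=0, S=1, T=0, U=1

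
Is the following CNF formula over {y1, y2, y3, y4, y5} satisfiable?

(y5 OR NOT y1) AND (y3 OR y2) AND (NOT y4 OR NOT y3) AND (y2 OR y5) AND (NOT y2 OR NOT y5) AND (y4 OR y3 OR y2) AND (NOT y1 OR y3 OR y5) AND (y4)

From the singleton clause (y4), y4 = true.
From the singleton clause (NOT y3), y3 = false.
From the singleton clause (y2), y2 = true.
From the singleton clause (NOT y5), y5 = false.
From the singleton clause (NOT y1), y1 = false.
This assignment satisfies each clause.
A satisfying assignment: y1=false, y2=true, y3=false, y4=true, y5=false.

Yes, satisfiable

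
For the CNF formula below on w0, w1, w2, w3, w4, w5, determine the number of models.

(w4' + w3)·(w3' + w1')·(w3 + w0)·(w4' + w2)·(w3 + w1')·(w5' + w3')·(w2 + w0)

9

There are 2^6 = 64 truth assignments over (w0, w1, w2, w3, w4, w5).
Split on w0. With w0 = 1, the clauses containing w0 are satisfied and w0' drops from the rest; 7 of the 2^5 = 32 assignments to the other variables satisfy what remains.
With w0 = 0, by the same count on the reduced clause set, 2 assignments work.
Total: 7 + 2 = 9.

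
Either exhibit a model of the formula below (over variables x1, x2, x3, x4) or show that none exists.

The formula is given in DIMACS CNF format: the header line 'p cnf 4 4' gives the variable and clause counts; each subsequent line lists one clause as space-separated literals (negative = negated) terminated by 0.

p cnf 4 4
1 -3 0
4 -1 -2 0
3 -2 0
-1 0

From the singleton clause (¬x1), x1 = False.
From the singleton clause (¬x3), x3 = False.
From the singleton clause (¬x2), x2 = False.
No clause remains; x4 is free.

x1: False; x2: False; x3: False; x4: True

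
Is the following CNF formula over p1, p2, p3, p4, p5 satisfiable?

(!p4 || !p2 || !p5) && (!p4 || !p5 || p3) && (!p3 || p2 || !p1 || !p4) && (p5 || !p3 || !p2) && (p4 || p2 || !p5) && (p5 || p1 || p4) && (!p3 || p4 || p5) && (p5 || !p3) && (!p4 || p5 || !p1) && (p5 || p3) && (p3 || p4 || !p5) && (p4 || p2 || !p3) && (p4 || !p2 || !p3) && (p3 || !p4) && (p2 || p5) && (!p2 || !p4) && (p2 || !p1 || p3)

Satisfiable

Case p5 = true:
Case p4 = true:
Unit clause (!p2) forces p2 = false.
Unit clause (p3) forces p3 = true.
Unit clause (!p1) forces p1 = false.
All clauses are satisfied.
A satisfying assignment: p1 ↦ false; p2 ↦ false; p3 ↦ true; p4 ↦ true; p5 ↦ true.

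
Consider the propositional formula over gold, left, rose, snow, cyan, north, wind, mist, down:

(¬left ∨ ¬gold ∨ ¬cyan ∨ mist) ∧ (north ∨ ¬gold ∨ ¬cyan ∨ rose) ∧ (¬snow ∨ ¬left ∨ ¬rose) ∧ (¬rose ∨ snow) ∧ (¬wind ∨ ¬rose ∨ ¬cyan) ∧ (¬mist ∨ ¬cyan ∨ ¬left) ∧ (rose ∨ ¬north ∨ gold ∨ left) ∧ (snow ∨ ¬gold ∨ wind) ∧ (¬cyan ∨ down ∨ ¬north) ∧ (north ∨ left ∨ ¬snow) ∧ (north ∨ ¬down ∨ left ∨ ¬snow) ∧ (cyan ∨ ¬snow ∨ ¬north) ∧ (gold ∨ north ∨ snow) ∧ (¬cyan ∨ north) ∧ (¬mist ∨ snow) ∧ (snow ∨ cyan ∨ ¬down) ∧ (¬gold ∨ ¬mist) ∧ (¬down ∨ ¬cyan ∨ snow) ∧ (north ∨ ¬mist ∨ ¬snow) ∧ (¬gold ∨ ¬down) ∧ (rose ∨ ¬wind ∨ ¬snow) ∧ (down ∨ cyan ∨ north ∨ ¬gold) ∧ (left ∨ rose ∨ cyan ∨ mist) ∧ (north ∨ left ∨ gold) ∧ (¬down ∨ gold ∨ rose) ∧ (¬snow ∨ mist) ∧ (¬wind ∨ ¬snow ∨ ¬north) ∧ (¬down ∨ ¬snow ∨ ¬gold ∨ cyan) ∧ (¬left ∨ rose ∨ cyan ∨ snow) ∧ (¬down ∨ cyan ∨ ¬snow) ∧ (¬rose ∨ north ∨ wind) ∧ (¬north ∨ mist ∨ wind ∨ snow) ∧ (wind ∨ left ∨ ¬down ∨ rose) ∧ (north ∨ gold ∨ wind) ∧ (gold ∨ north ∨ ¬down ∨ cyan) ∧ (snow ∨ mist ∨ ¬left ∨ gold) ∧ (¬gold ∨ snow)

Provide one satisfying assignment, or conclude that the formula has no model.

gold=False,  left=False,  rose=True,  snow=True,  cyan=True,  north=True,  wind=False,  mist=True,  down=True

Branch on rose: set rose = True.
(snow) alone gives snow = True.
(¬left) alone gives left = False.
(north) alone gives north = True.
(cyan) alone gives cyan = True.
(¬wind) alone gives wind = False.
(down) alone gives down = True.
(¬gold) alone gives gold = False.
(mist) alone gives mist = True.
This assignment satisfies each clause.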